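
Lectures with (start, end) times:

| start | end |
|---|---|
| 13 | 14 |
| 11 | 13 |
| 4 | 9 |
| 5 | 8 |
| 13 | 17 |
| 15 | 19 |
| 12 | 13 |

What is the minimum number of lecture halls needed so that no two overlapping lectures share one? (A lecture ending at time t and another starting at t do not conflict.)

starts: [4, 5, 11, 12, 13, 13, 15]
ends:   [8, 9, 13, 13, 14, 17, 19]
s4→1 s5→2  — peak 2.

2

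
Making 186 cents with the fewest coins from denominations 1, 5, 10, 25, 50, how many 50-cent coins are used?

186 − 3×50→36 − 1×25→11 − 1×10→1 − 1×1→0
Count of 50: 3

3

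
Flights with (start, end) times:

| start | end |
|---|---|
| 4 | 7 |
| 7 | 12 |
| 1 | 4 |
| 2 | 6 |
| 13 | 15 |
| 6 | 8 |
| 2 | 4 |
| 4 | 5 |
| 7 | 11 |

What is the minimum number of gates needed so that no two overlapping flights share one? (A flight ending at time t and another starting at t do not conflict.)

3

The answer is the maximum number of intervals overlapping at any instant.
starts: [1, 2, 2, 4, 4, 6, 7, 7, 13]
ends:   [4, 4, 5, 6, 7, 8, 11, 12, 15]
s1→1 s2→2 s2→3  — peak 3.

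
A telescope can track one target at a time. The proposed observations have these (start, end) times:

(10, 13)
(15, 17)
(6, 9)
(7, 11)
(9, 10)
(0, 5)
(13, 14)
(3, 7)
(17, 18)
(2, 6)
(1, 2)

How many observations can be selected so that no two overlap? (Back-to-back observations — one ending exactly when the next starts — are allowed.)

8

Order by finish time; keep every interval that doesn't clash with the previous kept one.
Sorted by end: (1,2)  (0,5)  (2,6)  (3,7)  (6,9)  (9,10)  (7,11)  (10,13)  (13,14)  (15,17)  (17,18)
take (1,2); take (2,6); take (6,9); take (9,10); skip (7,11); take (10,13); take (13,14); take (15,17); take (17,18).
Selected 8 observations.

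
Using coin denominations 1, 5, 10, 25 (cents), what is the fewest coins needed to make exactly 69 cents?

Use the largest denomination that fits, subtract, and repeat.
69 − 2×25→19 − 1×10→9 − 1×5→4 − 4×1→0
Total coins = 2 + 1 + 1 + 4 = 8

8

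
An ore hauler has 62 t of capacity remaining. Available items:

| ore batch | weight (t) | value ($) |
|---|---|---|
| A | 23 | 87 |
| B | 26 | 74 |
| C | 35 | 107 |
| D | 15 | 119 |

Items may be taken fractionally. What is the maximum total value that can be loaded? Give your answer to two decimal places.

Sort by value per unit weight and fill in that order.
Order: D (119/15=7.93) > A (87/23=3.78) > C (107/35=3.06) > B (74/26=2.85)
Fill: take D (15 @ 119) → take A (23 @ 87) → take 24/35 of C → 73.37; 62/62 used.
Total value = 279.37

279.37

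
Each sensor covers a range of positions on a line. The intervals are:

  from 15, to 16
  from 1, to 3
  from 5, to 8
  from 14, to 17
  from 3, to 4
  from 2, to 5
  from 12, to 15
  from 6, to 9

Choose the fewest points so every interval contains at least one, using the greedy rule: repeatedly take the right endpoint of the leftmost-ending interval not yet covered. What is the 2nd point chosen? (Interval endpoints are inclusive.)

8

Process intervals by earliest right end; each time one isn't hit yet, stab at its right endpoint.
Sorted: [1,3] [3,4] [2,5] [5,8] [6,9] [12,15] [15,16] [14,17]
{[1,3],[3,4],[2,5]} hit by 3; {[5,8],[6,9]} hit by 8; {[12,15],[15,16],[14,17]} hit by 15.
Points: 3, 8, 15 (3 total).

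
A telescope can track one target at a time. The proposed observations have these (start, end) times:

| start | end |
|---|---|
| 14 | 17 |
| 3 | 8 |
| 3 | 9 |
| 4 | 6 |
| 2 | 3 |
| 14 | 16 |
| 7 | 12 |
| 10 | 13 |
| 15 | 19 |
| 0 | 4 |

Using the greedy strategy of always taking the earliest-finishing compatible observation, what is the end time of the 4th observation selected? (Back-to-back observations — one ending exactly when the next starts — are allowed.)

16

Greedy by earliest finish: after sorting by end time, pick each interval compatible with the last pick.
Sorted by end: (2,3)  (0,4)  (4,6)  (3,8)  (3,9)  (7,12)  (10,13)  (14,16)  (14,17)  (15,19)
take (2,3); take (4,6); take (7,12); take (14,16); skip (14,17).
Selected: (2,3) (4,6) (7,12) (14,16)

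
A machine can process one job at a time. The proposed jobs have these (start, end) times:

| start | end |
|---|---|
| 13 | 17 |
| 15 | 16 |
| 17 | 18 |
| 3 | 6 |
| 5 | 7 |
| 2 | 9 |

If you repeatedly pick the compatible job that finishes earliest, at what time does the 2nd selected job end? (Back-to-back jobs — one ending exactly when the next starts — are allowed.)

Sorted by end: (3,6)  (5,7)  (2,9)  (15,16)  (13,17)  (17,18)
take (3,6); take (15,16); take (17,18).
Selected: (3,6) (15,16) (17,18)

16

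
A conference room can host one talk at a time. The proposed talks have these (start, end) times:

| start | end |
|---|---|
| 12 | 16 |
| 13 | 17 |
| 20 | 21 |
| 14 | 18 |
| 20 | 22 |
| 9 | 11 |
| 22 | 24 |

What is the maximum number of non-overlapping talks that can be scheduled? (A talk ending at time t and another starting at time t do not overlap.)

Greedy by earliest finish: after sorting by end time, pick each interval compatible with the last pick.
By end time: (9,11), (12,16), (13,17), (14,18), (20,21), (20,22), (22,24).
Pick (9,11); next start ≥ 11 → (12,16); next start ≥ 16 → (20,21); next start ≥ 21 → (22,24).
Selected 4 talks.

4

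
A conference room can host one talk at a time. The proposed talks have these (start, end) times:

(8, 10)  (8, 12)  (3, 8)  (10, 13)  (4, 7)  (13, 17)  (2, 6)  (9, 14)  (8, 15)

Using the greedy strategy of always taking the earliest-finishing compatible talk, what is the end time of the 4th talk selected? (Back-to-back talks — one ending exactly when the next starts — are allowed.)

17

Order by finish time; keep every interval that doesn't clash with the previous kept one.
Sorted by end: (2,6)  (4,7)  (3,8)  (8,10)  (8,12)  (10,13)  (9,14)  (8,15)  (13,17)
take (2,6); skip (3,8); take (8,10); take (10,13); skip (8,15); take (13,17).
Selected: (2,6) (8,10) (10,13) (13,17)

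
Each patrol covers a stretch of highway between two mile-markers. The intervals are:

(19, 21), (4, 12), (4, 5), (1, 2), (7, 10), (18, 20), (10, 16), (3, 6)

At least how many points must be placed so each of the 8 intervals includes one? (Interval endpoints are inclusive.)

4

Process intervals by earliest right end; each time one isn't hit yet, stab at its right endpoint.
By right end: [1,2]  [4,5]  [3,6]  [7,10]  [4,12]  [10,16]  [18,20]  [19,21]
[1,2] uncovered → point at 2; [4,5] uncovered → point at 5; [7,10] uncovered → point at 10; [18,20] uncovered → point at 20.
Points: 2, 5, 10, 20 (4 total).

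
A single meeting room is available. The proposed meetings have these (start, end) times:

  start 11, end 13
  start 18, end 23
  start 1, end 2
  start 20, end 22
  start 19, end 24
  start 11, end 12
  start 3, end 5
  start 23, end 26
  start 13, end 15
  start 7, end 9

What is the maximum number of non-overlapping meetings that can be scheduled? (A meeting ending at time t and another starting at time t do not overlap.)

By end time: (1,2), (3,5), (7,9), (11,12), (11,13), (13,15), (20,22), (18,23), (19,24), (23,26).
Pick (1,2); next start ≥ 2 → (3,5); next start ≥ 5 → (7,9); next start ≥ 9 → (11,12); next start ≥ 12 → (13,15); next start ≥ 15 → (20,22); next start ≥ 22 → (23,26).
Selected 7 meetings.

7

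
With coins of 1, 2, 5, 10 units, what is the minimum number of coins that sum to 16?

3

16 = 1×10 + 1×5 + 1×1
Total coins = 1 + 1 + 1 = 3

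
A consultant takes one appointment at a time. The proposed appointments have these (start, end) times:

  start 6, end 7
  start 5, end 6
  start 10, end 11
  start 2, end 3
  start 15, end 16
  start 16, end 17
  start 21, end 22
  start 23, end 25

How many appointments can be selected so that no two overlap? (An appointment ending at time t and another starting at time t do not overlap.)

By end time: (2,3), (5,6), (6,7), (10,11), (15,16), (16,17), (21,22), (23,25).
Pick (2,3); next start ≥ 3 → (5,6); next start ≥ 6 → (6,7); next start ≥ 7 → (10,11); next start ≥ 11 → (15,16); next start ≥ 16 → (16,17); next start ≥ 17 → (21,22); next start ≥ 22 → (23,25).
Selected 8 appointments.

8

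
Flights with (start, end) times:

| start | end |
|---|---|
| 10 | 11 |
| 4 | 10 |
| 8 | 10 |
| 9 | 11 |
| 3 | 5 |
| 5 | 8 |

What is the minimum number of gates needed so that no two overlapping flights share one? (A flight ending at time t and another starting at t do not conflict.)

3

The answer is the maximum number of intervals overlapping at any instant.
starts: [3, 4, 5, 8, 9, 10]
ends:   [5, 8, 10, 10, 11, 11]
s3→1 s4→2 e5→1 s5→2 e8→1 s8→2 s9→3  — peak 3.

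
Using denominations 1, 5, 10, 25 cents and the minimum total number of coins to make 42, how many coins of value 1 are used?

2

42 − 1×25→17 − 1×10→7 − 1×5→2 − 2×1→0
Count of 1: 2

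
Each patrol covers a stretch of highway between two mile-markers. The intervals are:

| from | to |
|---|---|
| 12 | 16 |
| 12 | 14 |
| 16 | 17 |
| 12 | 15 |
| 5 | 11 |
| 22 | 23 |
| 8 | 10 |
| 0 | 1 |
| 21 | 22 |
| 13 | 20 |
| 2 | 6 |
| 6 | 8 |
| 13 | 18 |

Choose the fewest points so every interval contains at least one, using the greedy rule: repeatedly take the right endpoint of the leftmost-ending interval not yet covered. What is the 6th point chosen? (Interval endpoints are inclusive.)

Process intervals by earliest right end; each time one isn't hit yet, stab at its right endpoint.
Sorted: [0,1] [2,6] [6,8] [8,10] [5,11] [12,14] [12,15] [12,16] [16,17] [13,18] [13,20] [21,22] [22,23]
{[0,1]} hit by 1; {[2,6],[6,8]} hit by 6; {[8,10],[5,11]} hit by 10; {[12,14],[12,15],[12,16]} hit by 14; {[16,17],[13,18],[13,20]} hit by 17; {[21,22],[22,23]} hit by 22.
Points: 1, 6, 10, 14, 17, 22 (6 total).

22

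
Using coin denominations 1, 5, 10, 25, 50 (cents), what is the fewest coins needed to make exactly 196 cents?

Greedy: take as many of the largest coin as possible, then repeat with the remainder.
196 − 3×50→46 − 1×25→21 − 2×10→1 − 1×1→0
Total coins = 3 + 1 + 2 + 1 = 7

7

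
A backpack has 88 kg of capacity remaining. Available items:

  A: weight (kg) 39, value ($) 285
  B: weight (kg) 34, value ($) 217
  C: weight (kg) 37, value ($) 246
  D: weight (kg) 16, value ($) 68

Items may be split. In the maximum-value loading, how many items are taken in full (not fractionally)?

2

Order: A (285/39=7.31) > C (246/37=6.65) > B (217/34=6.38) > D (68/16=4.25)
Fill: take A (39 @ 285) → take C (37 @ 246) → take 12/34 of B → 76.59; 88/88 used.
2 item(s) taken whole; one partial (take 12/34 of B).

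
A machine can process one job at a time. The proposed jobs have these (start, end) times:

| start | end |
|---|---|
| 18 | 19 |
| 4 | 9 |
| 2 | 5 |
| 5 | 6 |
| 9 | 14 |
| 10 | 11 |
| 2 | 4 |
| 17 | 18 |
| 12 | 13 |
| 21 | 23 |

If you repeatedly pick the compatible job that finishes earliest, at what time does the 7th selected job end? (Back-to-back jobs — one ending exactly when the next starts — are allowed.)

23

Sorted by end: (2,4)  (2,5)  (5,6)  (4,9)  (10,11)  (12,13)  (9,14)  (17,18)  (18,19)  (21,23)
take (2,4); take (5,6); skip (4,9); take (10,11); take (12,13); skip (9,14); take (17,18); take (18,19); take (21,23).
Selected: (2,4) (5,6) (10,11) (12,13) (17,18) (18,19) (21,23)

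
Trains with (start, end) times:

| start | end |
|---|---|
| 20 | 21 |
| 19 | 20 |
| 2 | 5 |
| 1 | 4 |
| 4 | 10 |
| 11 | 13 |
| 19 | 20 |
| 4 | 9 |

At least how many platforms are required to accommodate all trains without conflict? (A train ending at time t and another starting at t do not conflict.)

Count concurrent intervals with a sweep; the peak is the room count.
Events (time:±→running): 1:+→1 2:+→2 4:-→1 4:+→2 4:+→3 … peak 3.

3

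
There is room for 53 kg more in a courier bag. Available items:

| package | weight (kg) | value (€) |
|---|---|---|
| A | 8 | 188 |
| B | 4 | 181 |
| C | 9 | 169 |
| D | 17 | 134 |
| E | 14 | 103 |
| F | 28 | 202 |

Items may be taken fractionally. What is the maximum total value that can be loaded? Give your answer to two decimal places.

782.21

Ratios (sorted): B 45.25, A 23.50, C 18.78, D 7.88, E 7.36, F 7.21
take B (4 @ 181); take A (8 @ 188); take C (9 @ 169); take D (17 @ 134); take E (14 @ 103); take 1/28 of F → 7.21. Capacity used 53/53.
Total value = 782.21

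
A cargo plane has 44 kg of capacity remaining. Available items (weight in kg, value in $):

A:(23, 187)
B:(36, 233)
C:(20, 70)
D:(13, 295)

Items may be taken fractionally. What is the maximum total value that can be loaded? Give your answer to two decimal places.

533.78

Order: D (295/13=22.69) > A (187/23=8.13) > B (233/36=6.47) > C (70/20=3.50)
Fill: take D (13 @ 295) → take A (23 @ 187) → take 8/36 of B → 51.78; 44/44 used.
Total value = 533.78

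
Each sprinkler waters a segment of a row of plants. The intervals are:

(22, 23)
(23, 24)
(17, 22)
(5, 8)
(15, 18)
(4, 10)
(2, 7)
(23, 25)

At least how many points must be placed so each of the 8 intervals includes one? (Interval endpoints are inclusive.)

3

By right end: [2,7]  [5,8]  [4,10]  [15,18]  [17,22]  [22,23]  [23,24]  [23,25]
[2,7] uncovered → point at 7; [15,18] uncovered → point at 18; [22,23] uncovered → point at 23.
Points: 7, 18, 23 (3 total).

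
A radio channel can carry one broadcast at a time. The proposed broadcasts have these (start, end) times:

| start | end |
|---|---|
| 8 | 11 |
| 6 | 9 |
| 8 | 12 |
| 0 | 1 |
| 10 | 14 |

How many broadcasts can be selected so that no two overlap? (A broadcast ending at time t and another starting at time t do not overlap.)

3

Greedy by earliest finish: after sorting by end time, pick each interval compatible with the last pick.
Sorted by end: (0,1)  (6,9)  (8,11)  (8,12)  (10,14)
take (0,1); take (6,9); take (10,14).
Selected 3 broadcasts.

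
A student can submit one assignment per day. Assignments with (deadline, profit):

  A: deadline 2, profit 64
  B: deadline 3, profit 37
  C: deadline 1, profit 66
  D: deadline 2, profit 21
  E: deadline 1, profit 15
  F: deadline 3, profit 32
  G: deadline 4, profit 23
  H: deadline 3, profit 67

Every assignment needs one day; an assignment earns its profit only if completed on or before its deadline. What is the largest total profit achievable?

220

Sort by profit descending; place each in the latest free slot ≤ its deadline.
By profit: H(d3,67), C(d1,66), A(d2,64), B(d3,37), F(d3,32), G(d4,23), D(d2,21), E(d1,15)
H→slot 3; C→slot 1; A→slot 2; B skipped; F skipped; G→slot 4; D skipped; E skipped.
Profit = 66 + 64 + 67 + 23 = 220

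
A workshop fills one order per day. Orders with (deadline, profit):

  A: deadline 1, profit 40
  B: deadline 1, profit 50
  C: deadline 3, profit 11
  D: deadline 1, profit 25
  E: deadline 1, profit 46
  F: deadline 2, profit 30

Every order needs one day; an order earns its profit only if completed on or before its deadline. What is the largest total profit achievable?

91

By profit: B(d1,50), E(d1,46), A(d1,40), F(d2,30), D(d1,25), C(d3,11)
B→slot 1; E skipped; A skipped; F→slot 2; D skipped; C→slot 3.
Profit = 50 + 30 + 11 = 91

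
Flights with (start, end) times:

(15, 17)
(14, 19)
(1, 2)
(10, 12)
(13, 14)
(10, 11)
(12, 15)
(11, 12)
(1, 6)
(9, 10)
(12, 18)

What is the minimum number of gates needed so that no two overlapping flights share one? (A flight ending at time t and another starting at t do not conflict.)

3

Events (time:±→running): 1:+→1 1:+→2 2:-→1 6:-→0 9:+→1 10:-→0 10:+→1 10:+→2 11:-→1 11:+→2 12:-→1 12:-→0 12:+→1 12:+→2 13:+→3 … peak 3.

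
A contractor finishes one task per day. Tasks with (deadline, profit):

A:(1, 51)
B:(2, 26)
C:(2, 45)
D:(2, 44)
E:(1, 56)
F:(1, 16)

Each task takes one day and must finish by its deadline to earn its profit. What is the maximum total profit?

101

Sort by profit descending; place each in the latest free slot ≤ its deadline.
Profit order: E=56 A=51 C=45 D=44 B=26 F=16
Assign: E→slot 1, A skipped, C→slot 2, D skipped, B skipped, F skipped.
Slots: [1:E] [2:C]
Profit = 56 + 45 = 101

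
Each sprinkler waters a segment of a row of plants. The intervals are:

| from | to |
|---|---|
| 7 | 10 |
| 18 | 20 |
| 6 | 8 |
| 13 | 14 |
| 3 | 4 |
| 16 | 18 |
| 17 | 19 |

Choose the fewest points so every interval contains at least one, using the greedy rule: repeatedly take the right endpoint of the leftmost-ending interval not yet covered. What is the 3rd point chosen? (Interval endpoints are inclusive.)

14

Process intervals by earliest right end; each time one isn't hit yet, stab at its right endpoint.
By right end: [3,4]  [6,8]  [7,10]  [13,14]  [16,18]  [17,19]  [18,20]
[3,4] uncovered → point at 4; [6,8] uncovered → point at 8; [13,14] uncovered → point at 14; [16,18] uncovered → point at 18.
Points: 4, 8, 14, 18 (4 total).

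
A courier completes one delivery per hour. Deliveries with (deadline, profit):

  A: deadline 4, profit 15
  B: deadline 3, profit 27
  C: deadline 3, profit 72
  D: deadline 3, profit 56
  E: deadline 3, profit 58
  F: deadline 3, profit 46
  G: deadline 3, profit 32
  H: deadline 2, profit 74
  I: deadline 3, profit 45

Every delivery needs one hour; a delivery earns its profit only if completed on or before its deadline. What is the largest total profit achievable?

219

Sort by profit descending; place each in the latest free slot ≤ its deadline.
By profit: H(d2,74), C(d3,72), E(d3,58), D(d3,56), F(d3,46), I(d3,45), G(d3,32), B(d3,27), A(d4,15)
H→slot 2; C→slot 3; E→slot 1; D skipped; F skipped; I skipped; G skipped; B skipped; A→slot 4.
Profit = 58 + 74 + 72 + 15 = 219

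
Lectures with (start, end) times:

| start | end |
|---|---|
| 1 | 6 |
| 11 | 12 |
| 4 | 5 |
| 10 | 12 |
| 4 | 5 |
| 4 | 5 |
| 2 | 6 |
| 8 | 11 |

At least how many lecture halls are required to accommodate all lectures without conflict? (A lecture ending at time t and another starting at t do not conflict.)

Count concurrent intervals with a sweep; the peak is the room count.
starts: [1, 2, 4, 4, 4, 8, 10, 11]
ends:   [5, 5, 5, 6, 6, 11, 12, 12]
s1→1 s2→2 s4→3 s4→4 s4→5  — peak 5.

5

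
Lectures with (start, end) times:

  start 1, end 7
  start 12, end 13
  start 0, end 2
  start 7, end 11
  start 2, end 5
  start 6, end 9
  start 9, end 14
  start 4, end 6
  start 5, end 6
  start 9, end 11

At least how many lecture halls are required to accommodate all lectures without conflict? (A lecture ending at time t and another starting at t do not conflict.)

3

The answer is the maximum number of intervals overlapping at any instant.
Events (time:±→running): 0:+→1 1:+→2 2:-→1 2:+→2 4:+→3 … peak 3.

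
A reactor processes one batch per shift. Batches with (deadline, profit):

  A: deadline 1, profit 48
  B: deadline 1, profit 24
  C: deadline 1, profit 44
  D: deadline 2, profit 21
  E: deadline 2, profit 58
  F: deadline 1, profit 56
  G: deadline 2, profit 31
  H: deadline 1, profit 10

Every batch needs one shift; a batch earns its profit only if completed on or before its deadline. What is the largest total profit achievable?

Profit order: E=58 F=56 A=48 C=44 G=31 B=24 D=21 H=10
Assign: E→slot 2, F→slot 1, A skipped, C skipped, G skipped, B skipped, D skipped, H skipped.
Slots: [1:F] [2:E]
Profit = 56 + 58 = 114

114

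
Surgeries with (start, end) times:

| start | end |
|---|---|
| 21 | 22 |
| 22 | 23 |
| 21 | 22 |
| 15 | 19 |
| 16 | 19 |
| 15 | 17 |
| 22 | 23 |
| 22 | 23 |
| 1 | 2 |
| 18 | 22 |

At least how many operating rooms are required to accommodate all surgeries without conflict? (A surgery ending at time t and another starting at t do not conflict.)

3

The answer is the maximum number of intervals overlapping at any instant.
starts: [1, 15, 15, 16, 18, 21, 21, 22, 22, 22]
ends:   [2, 17, 19, 19, 22, 22, 22, 23, 23, 23]
s1→1 e2→0 s15→1 s15→2 s16→3  — peak 3.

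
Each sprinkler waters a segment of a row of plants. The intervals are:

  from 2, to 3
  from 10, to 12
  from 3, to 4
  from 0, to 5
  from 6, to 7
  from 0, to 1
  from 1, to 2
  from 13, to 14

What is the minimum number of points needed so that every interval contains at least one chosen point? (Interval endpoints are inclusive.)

5

Process intervals by earliest right end; each time one isn't hit yet, stab at its right endpoint.
By right end: [0,1]  [1,2]  [2,3]  [3,4]  [0,5]  [6,7]  [10,12]  [13,14]
[0,1] uncovered → point at 1; [2,3] uncovered → point at 3; [6,7] uncovered → point at 7; [10,12] uncovered → point at 12; [13,14] uncovered → point at 14.
Points: 1, 3, 7, 12, 14 (5 total).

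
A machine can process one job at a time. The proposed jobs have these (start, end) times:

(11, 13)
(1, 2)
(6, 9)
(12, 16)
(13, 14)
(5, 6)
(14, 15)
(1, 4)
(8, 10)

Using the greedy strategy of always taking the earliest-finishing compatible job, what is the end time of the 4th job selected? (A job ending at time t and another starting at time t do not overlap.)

13

Order by finish time; keep every interval that doesn't clash with the previous kept one.
Sorted by end: (1,2)  (1,4)  (5,6)  (6,9)  (8,10)  (11,13)  (13,14)  (14,15)  (12,16)
take (1,2); take (5,6); take (6,9); skip (8,10); take (11,13); take (13,14); take (14,15).
Selected: (1,2) (5,6) (6,9) (11,13) (13,14) (14,15)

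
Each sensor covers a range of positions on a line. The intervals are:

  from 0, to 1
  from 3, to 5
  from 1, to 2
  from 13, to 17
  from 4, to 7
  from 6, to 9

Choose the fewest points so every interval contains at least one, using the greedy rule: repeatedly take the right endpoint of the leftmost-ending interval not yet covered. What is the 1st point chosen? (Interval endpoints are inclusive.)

1

By right end: [0,1]  [1,2]  [3,5]  [4,7]  [6,9]  [13,17]
[0,1] uncovered → point at 1; [3,5] uncovered → point at 5; [6,9] uncovered → point at 9; [13,17] uncovered → point at 17.
Points: 1, 5, 9, 17 (4 total).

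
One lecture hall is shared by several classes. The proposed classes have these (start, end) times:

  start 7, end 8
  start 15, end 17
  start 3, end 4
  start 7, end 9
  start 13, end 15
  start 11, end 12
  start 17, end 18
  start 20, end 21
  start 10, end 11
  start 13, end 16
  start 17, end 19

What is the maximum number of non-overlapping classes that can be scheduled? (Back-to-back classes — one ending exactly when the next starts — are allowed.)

8

By end time: (3,4), (7,8), (7,9), (10,11), (11,12), (13,15), (13,16), (15,17), (17,18), (17,19), (20,21).
Pick (3,4); next start ≥ 4 → (7,8); next start ≥ 8 → (10,11); next start ≥ 11 → (11,12); next start ≥ 12 → (13,15); next start ≥ 15 → (15,17); next start ≥ 17 → (17,18); next start ≥ 18 → (20,21).
Selected 8 classes.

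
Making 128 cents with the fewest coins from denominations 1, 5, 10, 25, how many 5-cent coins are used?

Greedy: take as many of the largest coin as possible, then repeat with the remainder.
128 = 5×25 + 3×1
Count of 5: 0

0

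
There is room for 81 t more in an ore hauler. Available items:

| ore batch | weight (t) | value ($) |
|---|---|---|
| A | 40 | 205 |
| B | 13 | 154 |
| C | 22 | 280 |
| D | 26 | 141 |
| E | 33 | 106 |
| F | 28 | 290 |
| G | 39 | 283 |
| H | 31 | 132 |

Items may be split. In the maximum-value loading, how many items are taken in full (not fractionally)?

3

Order: C (280/22=12.73) > B (154/13=11.85) > F (290/28=10.36) > G (283/39=7.26) > D (141/26=5.42) > A (205/40=5.12) > H (132/31=4.26) > E (106/33=3.21)
Fill: take C (22 @ 280) → take B (13 @ 154) → take F (28 @ 290) → take 18/39 of G → 130.62; 81/81 used.
3 item(s) taken whole; one partial (take 18/39 of G).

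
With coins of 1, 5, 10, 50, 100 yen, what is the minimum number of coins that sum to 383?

10

Use the largest denomination that fits, subtract, and repeat.
383 − 3×100→83 − 1×50→33 − 3×10→3 − 3×1→0
Total coins = 3 + 1 + 3 + 3 = 10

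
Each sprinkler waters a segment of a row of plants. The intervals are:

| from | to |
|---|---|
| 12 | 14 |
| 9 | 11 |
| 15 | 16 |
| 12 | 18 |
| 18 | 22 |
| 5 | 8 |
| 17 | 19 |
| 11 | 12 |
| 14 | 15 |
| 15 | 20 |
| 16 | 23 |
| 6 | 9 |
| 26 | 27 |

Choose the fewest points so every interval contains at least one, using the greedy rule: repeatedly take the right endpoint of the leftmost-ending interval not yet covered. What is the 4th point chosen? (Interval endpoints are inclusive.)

By right end: [5,8]  [6,9]  [9,11]  [11,12]  [12,14]  [14,15]  [15,16]  [12,18]  [17,19]  [15,20]  [18,22]  [16,23]  [26,27]
[5,8] uncovered → point at 8; [9,11] uncovered → point at 11; [12,14] uncovered → point at 14; [15,16] uncovered → point at 16; [17,19] uncovered → point at 19; [26,27] uncovered → point at 27.
Points: 8, 11, 14, 16, 19, 27 (6 total).

16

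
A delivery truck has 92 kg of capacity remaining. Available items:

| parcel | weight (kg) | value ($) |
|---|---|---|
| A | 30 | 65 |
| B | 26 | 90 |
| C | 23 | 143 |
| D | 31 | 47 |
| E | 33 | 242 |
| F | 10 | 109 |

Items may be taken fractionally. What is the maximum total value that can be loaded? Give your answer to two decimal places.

Sort by value per unit weight and fill in that order.
Order: F (109/10=10.90) > E (242/33=7.33) > C (143/23=6.22) > B (90/26=3.46) > A (65/30=2.17) > D (47/31=1.52)
Fill: take F (10 @ 109) → take E (33 @ 242) → take C (23 @ 143) → take B (26 @ 90); 92/92 used.
Total value = 584.00

584.00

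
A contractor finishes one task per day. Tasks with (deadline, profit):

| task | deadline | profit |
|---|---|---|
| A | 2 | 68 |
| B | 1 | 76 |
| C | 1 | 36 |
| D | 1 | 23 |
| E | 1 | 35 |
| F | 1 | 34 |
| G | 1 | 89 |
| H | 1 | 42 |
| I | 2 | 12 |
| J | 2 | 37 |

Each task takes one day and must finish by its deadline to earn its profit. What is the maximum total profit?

Profit order: G=89 B=76 A=68 H=42 J=37 C=36 E=35 F=34 D=23 I=12
Assign: G→slot 1, B skipped, A→slot 2, H skipped, J skipped, C skipped, E skipped, F skipped, D skipped, I skipped.
Slots: [1:G] [2:A]
Profit = 89 + 68 = 157

157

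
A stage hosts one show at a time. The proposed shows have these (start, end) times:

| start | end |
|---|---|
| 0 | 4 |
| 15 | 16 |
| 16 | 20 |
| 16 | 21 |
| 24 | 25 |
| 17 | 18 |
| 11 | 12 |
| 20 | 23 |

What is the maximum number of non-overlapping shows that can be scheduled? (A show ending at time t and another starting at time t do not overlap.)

6

Sort by end time and greedily take each interval whose start is ≥ the last chosen end.
By end time: (0,4), (11,12), (15,16), (17,18), (16,20), (16,21), (20,23), (24,25).
Pick (0,4); next start ≥ 4 → (11,12); next start ≥ 12 → (15,16); next start ≥ 16 → (17,18); next start ≥ 18 → (20,23); next start ≥ 23 → (24,25).
Selected 6 shows.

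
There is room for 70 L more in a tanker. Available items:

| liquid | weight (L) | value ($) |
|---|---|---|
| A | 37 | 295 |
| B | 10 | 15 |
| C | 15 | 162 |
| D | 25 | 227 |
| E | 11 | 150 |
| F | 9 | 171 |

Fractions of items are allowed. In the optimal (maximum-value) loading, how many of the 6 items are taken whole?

Order: F (171/9=19.00) > E (150/11=13.64) > C (162/15=10.80) > D (227/25=9.08) > A (295/37=7.97) > B (15/10=1.50)
Fill: take F (9 @ 171) → take E (11 @ 150) → take C (15 @ 162) → take D (25 @ 227) → take 10/37 of A → 79.73; 70/70 used.
4 item(s) taken whole; one partial (take 10/37 of A).

4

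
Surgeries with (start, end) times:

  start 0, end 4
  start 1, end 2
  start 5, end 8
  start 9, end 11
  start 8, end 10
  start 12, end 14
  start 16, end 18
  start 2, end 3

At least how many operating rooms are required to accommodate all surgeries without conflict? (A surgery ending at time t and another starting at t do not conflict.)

The answer is the maximum number of intervals overlapping at any instant.
starts: [0, 1, 2, 5, 8, 9, 12, 16]
ends:   [2, 3, 4, 8, 10, 11, 14, 18]
s0→1 s1→2  — peak 2.

2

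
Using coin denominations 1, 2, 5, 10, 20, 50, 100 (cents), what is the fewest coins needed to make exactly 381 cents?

381 − 3×100→81 − 1×50→31 − 1×20→11 − 1×10→1 − 1×1→0
Total coins = 3 + 1 + 1 + 1 + 1 = 7

7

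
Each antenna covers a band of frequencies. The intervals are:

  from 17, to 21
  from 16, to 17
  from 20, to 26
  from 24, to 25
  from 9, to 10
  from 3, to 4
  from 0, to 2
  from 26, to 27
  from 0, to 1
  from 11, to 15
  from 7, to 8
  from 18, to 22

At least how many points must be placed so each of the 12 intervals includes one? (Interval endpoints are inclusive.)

9

Sort by right endpoint; whenever an interval is uncovered, place a point at its right end.
By right end: [0,1]  [0,2]  [3,4]  [7,8]  [9,10]  [11,15]  [16,17]  [17,21]  [18,22]  [24,25]  [20,26]  [26,27]
[0,1] uncovered → point at 1; [3,4] uncovered → point at 4; [7,8] uncovered → point at 8; [9,10] uncovered → point at 10; [11,15] uncovered → point at 15; [16,17] uncovered → point at 17; [18,22] uncovered → point at 22; [24,25] uncovered → point at 25; [26,27] uncovered → point at 27.
Points: 1, 4, 8, 10, 15, 17, 22, 25, 27 (9 total).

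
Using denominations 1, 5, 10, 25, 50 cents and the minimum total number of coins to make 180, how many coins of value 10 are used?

Greedy: take as many of the largest coin as possible, then repeat with the remainder.
180 = 3×50 + 1×25 + 1×5
Count of 10: 0

0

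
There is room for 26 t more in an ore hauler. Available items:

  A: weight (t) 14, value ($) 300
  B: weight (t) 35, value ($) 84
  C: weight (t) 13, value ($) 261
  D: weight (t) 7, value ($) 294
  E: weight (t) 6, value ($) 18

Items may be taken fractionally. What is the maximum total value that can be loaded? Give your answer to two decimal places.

Ratios (sorted): D 42.00, A 21.43, C 20.08, E 3.00, B 2.40
take D (7 @ 294); take A (14 @ 300); take 5/13 of C → 100.38. Capacity used 26/26.
Total value = 694.38

694.38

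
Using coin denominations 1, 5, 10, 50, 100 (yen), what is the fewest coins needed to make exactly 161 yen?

4

Greedy: take as many of the largest coin as possible, then repeat with the remainder.
161 = 1×100 + 1×50 + 1×10 + 1×1
Total coins = 1 + 1 + 1 + 1 = 4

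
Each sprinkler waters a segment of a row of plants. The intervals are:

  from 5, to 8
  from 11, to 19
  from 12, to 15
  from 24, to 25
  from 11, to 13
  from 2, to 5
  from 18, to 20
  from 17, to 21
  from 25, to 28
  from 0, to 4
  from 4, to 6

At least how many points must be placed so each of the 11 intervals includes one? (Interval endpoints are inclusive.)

Sort by right endpoint; whenever an interval is uncovered, place a point at its right end.
Sorted: [0,4] [2,5] [4,6] [5,8] [11,13] [12,15] [11,19] [18,20] [17,21] [24,25] [25,28]
{[0,4],[2,5],[4,6]} hit by 4; {[5,8]} hit by 8; {[11,13],[12,15],[11,19]} hit by 13; {[18,20],[17,21]} hit by 20; {[24,25],[25,28]} hit by 25.
Points: 4, 8, 13, 20, 25 (5 total).

5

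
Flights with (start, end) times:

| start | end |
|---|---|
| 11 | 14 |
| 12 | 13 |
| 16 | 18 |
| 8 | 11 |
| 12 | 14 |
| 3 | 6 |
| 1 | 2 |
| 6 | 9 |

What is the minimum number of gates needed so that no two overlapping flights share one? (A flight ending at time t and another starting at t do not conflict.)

3

Events (time:±→running): 1:+→1 2:-→0 3:+→1 6:-→0 6:+→1 8:+→2 9:-→1 11:-→0 11:+→1 12:+→2 12:+→3 … peak 3.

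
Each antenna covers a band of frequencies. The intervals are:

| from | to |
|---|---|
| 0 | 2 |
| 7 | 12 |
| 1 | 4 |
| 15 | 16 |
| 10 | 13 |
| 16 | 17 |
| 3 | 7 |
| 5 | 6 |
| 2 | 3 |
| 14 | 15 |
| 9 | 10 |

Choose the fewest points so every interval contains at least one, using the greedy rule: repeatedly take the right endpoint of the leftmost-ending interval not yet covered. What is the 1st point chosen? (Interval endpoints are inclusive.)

Sort by right endpoint; whenever an interval is uncovered, place a point at its right end.
Sorted: [0,2] [2,3] [1,4] [5,6] [3,7] [9,10] [7,12] [10,13] [14,15] [15,16] [16,17]
{[0,2],[2,3],[1,4]} hit by 2; {[5,6],[3,7]} hit by 6; {[9,10],[7,12],[10,13]} hit by 10; {[14,15],[15,16]} hit by 15; {[16,17]} hit by 17.
Points: 2, 6, 10, 15, 17 (5 total).

2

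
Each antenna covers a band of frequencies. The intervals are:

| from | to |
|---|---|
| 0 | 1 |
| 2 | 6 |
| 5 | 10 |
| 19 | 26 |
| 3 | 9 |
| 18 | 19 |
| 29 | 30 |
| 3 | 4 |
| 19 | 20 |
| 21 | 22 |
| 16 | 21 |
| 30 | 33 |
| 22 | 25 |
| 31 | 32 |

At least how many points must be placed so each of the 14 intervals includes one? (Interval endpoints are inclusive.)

Sorted: [0,1] [3,4] [2,6] [3,9] [5,10] [18,19] [19,20] [16,21] [21,22] [22,25] [19,26] [29,30] [31,32] [30,33]
{[0,1]} hit by 1; {[3,4],[2,6],[3,9]} hit by 4; {[5,10]} hit by 10; {[18,19],[19,20],[16,21]} hit by 19; {[21,22],[22,25],[19,26]} hit by 22; {[29,30]} hit by 30; {[31,32],[30,33]} hit by 32.
Points: 1, 4, 10, 19, 22, 30, 32 (7 total).

7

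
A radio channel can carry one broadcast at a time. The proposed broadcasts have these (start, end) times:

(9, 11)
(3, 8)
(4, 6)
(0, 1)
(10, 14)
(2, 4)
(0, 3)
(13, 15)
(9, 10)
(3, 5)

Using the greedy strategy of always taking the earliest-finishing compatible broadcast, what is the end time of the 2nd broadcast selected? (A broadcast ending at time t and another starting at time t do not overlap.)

4

By end time: (0,1), (0,3), (2,4), (3,5), (4,6), (3,8), (9,10), (9,11), (10,14), (13,15).
Pick (0,1); next start ≥ 1 → (2,4); next start ≥ 4 → (4,6); next start ≥ 6 → (9,10); next start ≥ 10 → (10,14).
Selected: (0,1) (2,4) (4,6) (9,10) (10,14)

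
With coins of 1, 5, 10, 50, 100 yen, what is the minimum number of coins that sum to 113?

5

Use the largest denomination that fits, subtract, and repeat.
113 = 1×100 + 1×10 + 3×1
Total coins = 1 + 1 + 3 = 5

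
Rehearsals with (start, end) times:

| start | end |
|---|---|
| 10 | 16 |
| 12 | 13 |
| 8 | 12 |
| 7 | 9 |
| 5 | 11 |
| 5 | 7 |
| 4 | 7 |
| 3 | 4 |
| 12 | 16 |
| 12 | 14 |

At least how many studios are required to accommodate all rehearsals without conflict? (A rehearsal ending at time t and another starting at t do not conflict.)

Count concurrent intervals with a sweep; the peak is the room count.
starts: [3, 4, 5, 5, 7, 8, 10, 12, 12, 12]
ends:   [4, 7, 7, 9, 11, 12, 13, 14, 16, 16]
s3→1 e4→0 s4→1 s5→2 s5→3 e7→2 e7→1 s7→2 s8→3 e9→2 s10→3 e11→2 e12→1 s12→2 s12→3 s12→4  — peak 4.

4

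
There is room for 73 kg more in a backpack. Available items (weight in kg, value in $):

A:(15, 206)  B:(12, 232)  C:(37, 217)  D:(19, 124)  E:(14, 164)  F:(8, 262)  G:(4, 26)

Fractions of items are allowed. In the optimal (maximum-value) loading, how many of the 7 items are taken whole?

Sort by value per unit weight and fill in that order.
Ratios (sorted): F 32.75, B 19.33, A 13.73, E 11.71, D 6.53, G 6.50, C 5.86
take F (8 @ 262); take B (12 @ 232); take A (15 @ 206); take E (14 @ 164); take D (19 @ 124); take G (4 @ 26); take 1/37 of C → 5.86. Capacity used 73/73.
6 item(s) taken whole; one partial (take 1/37 of C).

6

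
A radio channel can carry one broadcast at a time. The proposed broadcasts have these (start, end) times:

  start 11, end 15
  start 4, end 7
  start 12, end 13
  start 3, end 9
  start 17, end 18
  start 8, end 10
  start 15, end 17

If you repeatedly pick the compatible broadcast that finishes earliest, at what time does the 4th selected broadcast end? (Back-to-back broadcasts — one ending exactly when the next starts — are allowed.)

Greedy by earliest finish: after sorting by end time, pick each interval compatible with the last pick.
Sorted by end: (4,7)  (3,9)  (8,10)  (12,13)  (11,15)  (15,17)  (17,18)
take (4,7); take (8,10); take (12,13); skip (11,15); take (15,17); take (17,18).
Selected: (4,7) (8,10) (12,13) (15,17) (17,18)

17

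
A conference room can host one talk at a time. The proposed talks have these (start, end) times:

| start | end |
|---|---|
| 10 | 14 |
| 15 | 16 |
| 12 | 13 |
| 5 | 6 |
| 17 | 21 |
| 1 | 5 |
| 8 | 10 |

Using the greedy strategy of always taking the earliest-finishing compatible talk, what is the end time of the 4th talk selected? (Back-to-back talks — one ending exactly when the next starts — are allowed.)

13

Sort by end time and greedily take each interval whose start is ≥ the last chosen end.
By end time: (1,5), (5,6), (8,10), (12,13), (10,14), (15,16), (17,21).
Pick (1,5); next start ≥ 5 → (5,6); next start ≥ 6 → (8,10); next start ≥ 10 → (12,13); next start ≥ 13 → (15,16); next start ≥ 16 → (17,21).
Selected: (1,5) (5,6) (8,10) (12,13) (15,16) (17,21)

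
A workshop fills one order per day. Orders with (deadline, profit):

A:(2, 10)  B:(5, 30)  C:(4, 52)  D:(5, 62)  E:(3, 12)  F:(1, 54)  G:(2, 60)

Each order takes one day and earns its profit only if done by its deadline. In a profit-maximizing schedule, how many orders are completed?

By profit: D(d5,62), G(d2,60), F(d1,54), C(d4,52), B(d5,30), E(d3,12), A(d2,10)
D→slot 5; G→slot 2; F→slot 1; C→slot 4; B→slot 3; E skipped; A skipped.
5 of 7 scheduled.

5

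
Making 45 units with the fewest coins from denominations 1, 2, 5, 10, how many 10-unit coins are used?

45 = 4×10 + 1×5
Count of 10: 4

4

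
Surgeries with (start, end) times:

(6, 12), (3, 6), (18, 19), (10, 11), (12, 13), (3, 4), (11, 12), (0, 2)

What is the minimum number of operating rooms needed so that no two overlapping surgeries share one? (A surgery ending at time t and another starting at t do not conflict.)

2

Events (time:±→running): 0:+→1 2:-→0 3:+→1 3:+→2 … peak 2.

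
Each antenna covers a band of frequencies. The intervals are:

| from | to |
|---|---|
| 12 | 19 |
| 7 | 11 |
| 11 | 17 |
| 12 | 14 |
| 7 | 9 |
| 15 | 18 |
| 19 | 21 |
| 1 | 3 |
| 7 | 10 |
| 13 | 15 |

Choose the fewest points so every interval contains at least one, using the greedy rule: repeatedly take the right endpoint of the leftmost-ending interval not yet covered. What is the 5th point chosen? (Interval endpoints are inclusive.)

By right end: [1,3]  [7,9]  [7,10]  [7,11]  [12,14]  [13,15]  [11,17]  [15,18]  [12,19]  [19,21]
[1,3] uncovered → point at 3; [7,9] uncovered → point at 9; [12,14] uncovered → point at 14; [15,18] uncovered → point at 18; [19,21] uncovered → point at 21.
Points: 3, 9, 14, 18, 21 (5 total).

21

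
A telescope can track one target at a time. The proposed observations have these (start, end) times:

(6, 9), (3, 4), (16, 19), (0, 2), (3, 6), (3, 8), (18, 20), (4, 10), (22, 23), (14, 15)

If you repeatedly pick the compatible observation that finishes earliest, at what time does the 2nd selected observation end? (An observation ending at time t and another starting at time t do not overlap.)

Greedy by earliest finish: after sorting by end time, pick each interval compatible with the last pick.
Sorted by end: (0,2)  (3,4)  (3,6)  (3,8)  (6,9)  (4,10)  (14,15)  (16,19)  (18,20)  (22,23)
take (0,2); take (3,4); skip (3,6); skip (3,8); take (6,9); take (14,15); take (16,19); take (22,23).
Selected: (0,2) (3,4) (6,9) (14,15) (16,19) (22,23)

4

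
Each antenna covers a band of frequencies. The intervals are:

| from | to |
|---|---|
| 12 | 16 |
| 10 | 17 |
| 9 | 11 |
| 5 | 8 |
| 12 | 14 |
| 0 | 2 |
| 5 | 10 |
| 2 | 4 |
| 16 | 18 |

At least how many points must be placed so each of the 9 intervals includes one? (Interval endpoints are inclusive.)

5

Sorted: [0,2] [2,4] [5,8] [5,10] [9,11] [12,14] [12,16] [10,17] [16,18]
{[0,2],[2,4]} hit by 2; {[5,8],[5,10]} hit by 8; {[9,11]} hit by 11; {[12,14],[12,16],[10,17]} hit by 14; {[16,18]} hit by 18.
Points: 2, 8, 11, 14, 18 (5 total).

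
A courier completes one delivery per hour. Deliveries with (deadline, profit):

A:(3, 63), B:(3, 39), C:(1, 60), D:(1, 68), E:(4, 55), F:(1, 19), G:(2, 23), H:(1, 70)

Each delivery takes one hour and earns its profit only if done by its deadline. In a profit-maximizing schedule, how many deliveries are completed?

Profit order: H=70 D=68 A=63 C=60 E=55 B=39 G=23 F=19
Assign: H→slot 1, D skipped, A→slot 3, C skipped, E→slot 4, B→slot 2, G skipped, F skipped.
Slots: [1:H] [2:B] [3:A] [4:E]
4 of 8 scheduled.

4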